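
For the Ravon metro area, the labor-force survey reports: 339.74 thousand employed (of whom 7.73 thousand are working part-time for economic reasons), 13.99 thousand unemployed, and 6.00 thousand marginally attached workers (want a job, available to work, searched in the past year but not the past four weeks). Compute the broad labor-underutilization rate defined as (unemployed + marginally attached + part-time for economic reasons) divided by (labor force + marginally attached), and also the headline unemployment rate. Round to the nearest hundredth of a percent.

Labor force = 339.74 + 13.99 = 353.73 thousand.
Numerator = 13.99 + 6.00 + 7.73 = 27.72 thousand.
Denominator = 353.73 + 6.00 = 359.73 thousand.
Broad rate = 27.72 / 359.73 = 7.71%.
Headline unemployment rate = 13.99 / 353.73 = 3.95%.

Broad underutilization rate ≈ 7.71%; headline unemployment rate ≈ 3.95%.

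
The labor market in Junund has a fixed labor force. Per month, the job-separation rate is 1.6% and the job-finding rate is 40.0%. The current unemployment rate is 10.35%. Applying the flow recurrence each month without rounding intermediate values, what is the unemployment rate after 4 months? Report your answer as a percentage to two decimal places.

With a fixed labor force, u_{t+1} = u_t + s·(1−u_t) − f·u_t = u_t·(1−s−f) + s.
Here 1−s−f = 0.584 and s = 0.016.
u_1 = 0.103500 × 0.584 + 0.016 = 0.076444.
u_2 = 0.076444 × 0.584 + 0.016 = 0.060643.
u_3 = 0.060643 × 0.584 + 0.016 = 0.051416.
u_4 = 0.051416 × 0.584 + 0.016 = 0.046027.

Unemployment rate after four months ≈ 4.60%.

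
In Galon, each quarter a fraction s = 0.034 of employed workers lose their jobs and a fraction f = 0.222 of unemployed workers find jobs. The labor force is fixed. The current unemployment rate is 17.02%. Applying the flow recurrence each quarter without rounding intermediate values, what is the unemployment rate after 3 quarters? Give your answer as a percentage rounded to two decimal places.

Unemployment rate after three quarters ≈ 14.82%.

With a fixed labor force, u_{t+1} = u_t + s·(1−u_t) − f·u_t = u_t·(1−s−f) + s.
Here 1−s−f = 0.744 and s = 0.034.
u_1 = 0.170200 × 0.744 + 0.034 = 0.160629.
u_2 = 0.160629 × 0.744 + 0.034 = 0.153508.
u_3 = 0.153508 × 0.744 + 0.034 = 0.148210.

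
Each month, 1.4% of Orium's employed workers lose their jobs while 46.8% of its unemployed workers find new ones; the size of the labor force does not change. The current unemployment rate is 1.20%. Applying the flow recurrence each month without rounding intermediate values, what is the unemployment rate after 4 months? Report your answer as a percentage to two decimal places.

With a fixed labor force, u_{t+1} = u_t + s·(1−u_t) − f·u_t = u_t·(1−s−f) + s.
Here 1−s−f = 0.518 and s = 0.014.
u_1 = 0.012000 × 0.518 + 0.014 = 0.020216.
u_2 = 0.020216 × 0.518 + 0.014 = 0.024472.
u_3 = 0.024472 × 0.518 + 0.014 = 0.026676.
u_4 = 0.026676 × 0.518 + 0.014 = 0.027818.

Unemployment rate after four months ≈ 2.78%.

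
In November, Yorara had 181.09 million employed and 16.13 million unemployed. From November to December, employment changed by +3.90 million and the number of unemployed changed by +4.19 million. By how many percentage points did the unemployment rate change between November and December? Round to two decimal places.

November: labor force = 181.09 + 16.13 = 197.22; u = 16.13/197.22 = 8.18%.
December: labor force = 184.99 + 20.32 = 205.31; u = 20.32/205.31 = 9.90%.
Change = 9.90% − 8.18% = +1.72 pp.

The unemployment rate changed by +1.72 percentage points.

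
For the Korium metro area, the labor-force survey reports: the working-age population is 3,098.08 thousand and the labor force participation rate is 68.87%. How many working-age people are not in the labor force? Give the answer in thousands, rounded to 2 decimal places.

About 964.43 thousand are not in the labor force.

Share not in the labor force = 1 − 0.6887 = 0.3113.
Not in labor force = 0.3113 × 3,098.08 ≈ 964.43 thousand.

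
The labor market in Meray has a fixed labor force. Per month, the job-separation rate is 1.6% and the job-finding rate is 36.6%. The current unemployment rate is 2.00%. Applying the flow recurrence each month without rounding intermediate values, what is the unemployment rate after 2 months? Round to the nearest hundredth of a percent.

With a fixed labor force, u_{t+1} = u_t + s·(1−u_t) − f·u_t = u_t·(1−s−f) + s.
Here 1−s−f = 0.618 and s = 0.016.
u_1 = 0.020000 × 0.618 + 0.016 = 0.028360.
u_2 = 0.028360 × 0.618 + 0.016 = 0.033526.

Unemployment rate after two months ≈ 3.35%.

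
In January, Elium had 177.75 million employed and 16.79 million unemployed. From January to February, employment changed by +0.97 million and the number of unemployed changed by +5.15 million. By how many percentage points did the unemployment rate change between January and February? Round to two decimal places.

January: labor force = 177.75 + 16.79 = 194.54; u = 16.79/194.54 = 8.63%.
February: labor force = 178.72 + 21.94 = 200.66; u = 21.94/200.66 = 10.93%.
Change = 10.93% − 8.63% = +2.30 pp.

The unemployment rate changed by +2.30 percentage points.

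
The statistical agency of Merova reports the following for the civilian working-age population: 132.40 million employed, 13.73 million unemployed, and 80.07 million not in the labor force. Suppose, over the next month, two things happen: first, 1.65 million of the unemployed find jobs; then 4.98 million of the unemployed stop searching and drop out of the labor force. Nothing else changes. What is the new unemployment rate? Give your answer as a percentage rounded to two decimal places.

Initially, labor force = 132.40 + 13.73 = 146.13 million, so u = 13.73/146.13 = 9.40%.
After the first change, unemployed falls and employed rises by 1.65; labor force unchanged → E = 134.05, U = 12.08, labor force = 146.13 million.
After the second change, unemployed and labor force both fall by 4.98 → E = 134.05, U = 7.10, labor force = 141.15 million.
New unemployment rate = 7.10 / 141.15 = 5.03%.

New unemployment rate ≈ 5.03%.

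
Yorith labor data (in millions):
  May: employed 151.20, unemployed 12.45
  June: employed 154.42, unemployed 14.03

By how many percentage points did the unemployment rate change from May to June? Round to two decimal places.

May: labor force = 151.20 + 12.45 = 163.65; u = 12.45/163.65 = 7.61%.
June: labor force = 154.42 + 14.03 = 168.45; u = 14.03/168.45 = 8.33%.
Change = 8.33% − 7.61% = +0.72 pp.

The unemployment rate changed by +0.72 percentage points.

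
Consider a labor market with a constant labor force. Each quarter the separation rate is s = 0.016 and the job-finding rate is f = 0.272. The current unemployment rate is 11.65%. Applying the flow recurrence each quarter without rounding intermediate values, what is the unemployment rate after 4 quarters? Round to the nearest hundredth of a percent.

With a fixed labor force, u_{t+1} = u_t + s·(1−u_t) − f·u_t = u_t·(1−s−f) + s.
Here 1−s−f = 0.712 and s = 0.016.
u_1 = 0.116500 × 0.712 + 0.016 = 0.098948.
u_2 = 0.098948 × 0.712 + 0.016 = 0.086451.
u_3 = 0.086451 × 0.712 + 0.016 = 0.077553.
u_4 = 0.077553 × 0.712 + 0.016 = 0.071218.

Unemployment rate after four quarters ≈ 7.12%.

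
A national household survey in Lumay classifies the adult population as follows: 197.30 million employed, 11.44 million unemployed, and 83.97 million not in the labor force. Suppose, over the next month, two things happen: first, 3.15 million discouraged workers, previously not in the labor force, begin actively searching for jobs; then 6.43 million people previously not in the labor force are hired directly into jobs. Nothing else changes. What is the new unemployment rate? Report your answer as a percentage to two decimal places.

New unemployment rate ≈ 6.68%.

Initially, labor force = 197.30 + 11.44 = 208.74 million, so u = 11.44/208.74 = 5.48%.
After the first change, unemployed and labor force both rise by 3.15 → E = 197.30, U = 14.59, labor force = 211.89 million.
After the second change, employed and labor force both rise by 6.43; unemployed unchanged → E = 203.73, U = 14.59, labor force = 218.32 million.
New unemployment rate = 14.59 / 218.32 = 6.68%.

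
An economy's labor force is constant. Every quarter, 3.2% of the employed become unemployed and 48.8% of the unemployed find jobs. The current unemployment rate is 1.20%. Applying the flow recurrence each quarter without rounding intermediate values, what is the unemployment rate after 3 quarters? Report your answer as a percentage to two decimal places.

Unemployment rate after three quarters ≈ 5.61%.

With a fixed labor force, u_{t+1} = u_t + s·(1−u_t) − f·u_t = u_t·(1−s−f) + s.
Here 1−s−f = 0.480 and s = 0.032.
u_1 = 0.012000 × 0.480 + 0.032 = 0.037760.
u_2 = 0.037760 × 0.480 + 0.032 = 0.050125.
u_3 = 0.050125 × 0.480 + 0.032 = 0.056060.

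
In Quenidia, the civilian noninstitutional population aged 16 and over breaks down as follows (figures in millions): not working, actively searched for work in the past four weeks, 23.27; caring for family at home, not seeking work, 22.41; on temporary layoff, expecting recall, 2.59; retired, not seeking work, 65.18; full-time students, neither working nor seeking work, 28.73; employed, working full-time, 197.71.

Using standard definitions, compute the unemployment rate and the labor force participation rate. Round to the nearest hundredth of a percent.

Unemployment rate ≈ 11.57%; labor force participation rate ≈ 65.78%.

Employed = 197.71 million.
Unemployed = 23.27 + 2.59 = 25.86 million (jobless and actively searching, or on temporary layoff).
Labor force = 197.71 + 25.86 = 223.57 million.
Not in labor force = 22.41 + 65.18 + 28.73 = 116.32 million (those not working and not actively searching are outside the labor force).
Civilian working-age population = 223.57 + 116.32 = 339.89 million.
Unemployment rate = 25.86 / 223.57 = 11.57%.
Labor force participation rate = 223.57 / 339.89 = 65.78%.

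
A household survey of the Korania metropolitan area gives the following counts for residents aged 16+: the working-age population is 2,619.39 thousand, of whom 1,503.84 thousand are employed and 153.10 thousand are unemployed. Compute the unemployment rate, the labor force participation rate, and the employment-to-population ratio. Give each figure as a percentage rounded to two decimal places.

Unemployment rate ≈ 9.24%; labor force participation rate ≈ 63.26%; employment-population ratio ≈ 57.41%.

Labor force = employed + unemployed = 1,503.84 + 153.10 = 1,656.94 thousand.
Unemployment rate = 153.10 / 1,656.94 = 9.24%.
Labor force participation rate = 1,656.94 / 2,619.39 = 63.26%.
Employment-population ratio = 1,503.84 / 2,619.39 = 57.41%.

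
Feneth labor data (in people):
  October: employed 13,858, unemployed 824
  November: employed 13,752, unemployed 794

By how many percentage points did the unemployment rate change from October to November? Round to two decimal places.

October: labor force = 13,858 + 824 = 14,682; u = 824/14,682 = 5.61%.
November: labor force = 13,752 + 794 = 14,546; u = 794/14,546 = 5.46%.
Change = 5.46% − 5.61% = −0.15 pp.

The unemployment rate changed by −0.15 percentage points.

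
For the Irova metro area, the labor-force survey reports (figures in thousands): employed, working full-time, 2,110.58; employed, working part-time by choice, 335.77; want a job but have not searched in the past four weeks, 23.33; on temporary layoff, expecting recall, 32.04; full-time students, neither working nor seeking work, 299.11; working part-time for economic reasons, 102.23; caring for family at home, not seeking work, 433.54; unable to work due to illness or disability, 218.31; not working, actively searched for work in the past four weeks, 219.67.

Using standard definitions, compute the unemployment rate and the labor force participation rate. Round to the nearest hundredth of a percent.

Unemployment rate ≈ 8.99%; labor force participation rate ≈ 74.19%.

Employed = 2,110.58 + 335.77 + 102.23 = 2,548.58 thousand (anyone who worked, including part-time for economic reasons, counts as employed).
Unemployed = 32.04 + 219.67 = 251.71 thousand (jobless and actively searching, or on temporary layoff).
Labor force = 2,548.58 + 251.71 = 2,800.29 thousand.
Not in labor force = 23.33 + 299.11 + 433.54 + 218.31 = 974.29 thousand (those not working and not actively searching are outside the labor force — including those who want a job but have given up searching).
Civilian working-age population = 2,800.29 + 974.29 = 3,774.58 thousand.
Unemployment rate = 251.71 / 2,800.29 = 8.99%.
Labor force participation rate = 2,800.29 / 3,774.58 = 74.19%.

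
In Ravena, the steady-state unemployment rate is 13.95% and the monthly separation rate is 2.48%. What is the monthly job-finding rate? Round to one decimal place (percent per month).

Job-finding rate ≈ 15.3% per month.

From u* = s/(s+f): f = s·(1−u)/u.
f = 2.48 × (1 − 0.1395) / 0.1395 = 2.1340 / 0.1395 ≈ 15.3% per month.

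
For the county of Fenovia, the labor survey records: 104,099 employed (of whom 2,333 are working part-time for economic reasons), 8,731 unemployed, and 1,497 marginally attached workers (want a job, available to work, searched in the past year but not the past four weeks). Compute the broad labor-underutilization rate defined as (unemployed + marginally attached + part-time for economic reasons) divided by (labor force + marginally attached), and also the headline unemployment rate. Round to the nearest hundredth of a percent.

Broad underutilization rate ≈ 10.99%; headline unemployment rate ≈ 7.74%.

Labor force = 104,099 + 8,731 = 112,830.
Numerator = 8,731 + 1,497 + 2,333 = 12,561.
Denominator = 112,830 + 1,497 = 114,327.
Broad rate = 12,561 / 114,327 = 10.99%.
Headline unemployment rate = 8,731 / 112,830 = 7.74%.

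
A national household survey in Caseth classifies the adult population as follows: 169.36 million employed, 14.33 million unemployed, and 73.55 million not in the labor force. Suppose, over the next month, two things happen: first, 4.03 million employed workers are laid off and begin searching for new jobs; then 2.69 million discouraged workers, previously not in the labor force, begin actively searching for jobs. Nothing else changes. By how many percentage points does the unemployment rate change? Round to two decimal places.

Initially, labor force = 169.36 + 14.33 = 183.69 million, so u = 14.33/183.69 = 7.80%.
After the first change, employed falls and unemployed rises by 4.03; labor force unchanged → E = 165.33, U = 18.36, labor force = 183.69 million.
After the second change, unemployed and labor force both rise by 2.69 → E = 165.33, U = 21.05, labor force = 186.38 million.
New unemployment rate = 21.05 / 186.38 = 11.29%.
Change = 11.29% − 7.80% = +3.49 percentage points.

The unemployment rate changes by +3.49 percentage points.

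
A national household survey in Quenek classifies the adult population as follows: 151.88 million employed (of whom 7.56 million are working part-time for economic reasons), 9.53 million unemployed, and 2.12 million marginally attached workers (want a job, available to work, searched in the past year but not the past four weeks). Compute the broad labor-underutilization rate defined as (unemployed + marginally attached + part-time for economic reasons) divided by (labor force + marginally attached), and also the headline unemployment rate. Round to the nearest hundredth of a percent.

Broad underutilization rate ≈ 11.75%; headline unemployment rate ≈ 5.90%.

Labor force = 151.88 + 9.53 = 161.41 million.
Numerator = 9.53 + 2.12 + 7.56 = 19.21 million.
Denominator = 161.41 + 2.12 = 163.53 million.
Broad rate = 19.21 / 163.53 = 11.75%.
Headline unemployment rate = 9.53 / 161.41 = 5.90%.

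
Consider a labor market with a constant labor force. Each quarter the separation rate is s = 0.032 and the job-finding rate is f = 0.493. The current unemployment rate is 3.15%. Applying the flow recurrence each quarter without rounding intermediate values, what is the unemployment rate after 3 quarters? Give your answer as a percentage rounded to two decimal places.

With a fixed labor force, u_{t+1} = u_t + s·(1−u_t) − f·u_t = u_t·(1−s−f) + s.
Here 1−s−f = 0.475 and s = 0.032.
u_1 = 0.031500 × 0.475 + 0.032 = 0.046963.
u_2 = 0.046963 × 0.475 + 0.032 = 0.054307.
u_3 = 0.054307 × 0.475 + 0.032 = 0.057796.

Unemployment rate after three quarters ≈ 5.78%.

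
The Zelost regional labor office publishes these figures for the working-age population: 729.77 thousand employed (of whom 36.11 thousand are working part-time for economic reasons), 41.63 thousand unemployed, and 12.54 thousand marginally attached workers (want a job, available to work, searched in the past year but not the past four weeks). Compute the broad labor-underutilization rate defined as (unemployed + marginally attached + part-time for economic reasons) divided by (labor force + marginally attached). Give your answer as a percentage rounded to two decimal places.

Labor force = 729.77 + 41.63 = 771.40 thousand.
Numerator = 41.63 + 12.54 + 36.11 = 90.28 thousand.
Denominator = 771.40 + 12.54 = 783.94 thousand.
Broad rate = 90.28 / 783.94 = 11.52%.

Broad underutilization rate ≈ 11.52%.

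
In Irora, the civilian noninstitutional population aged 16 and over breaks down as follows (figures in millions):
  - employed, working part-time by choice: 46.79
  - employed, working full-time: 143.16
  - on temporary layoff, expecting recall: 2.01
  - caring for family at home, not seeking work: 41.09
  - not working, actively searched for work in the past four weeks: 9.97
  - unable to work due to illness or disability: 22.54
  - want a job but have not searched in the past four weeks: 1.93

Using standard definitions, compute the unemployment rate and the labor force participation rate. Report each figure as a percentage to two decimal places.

Employed = 46.79 + 143.16 = 189.95 million.
Unemployed = 2.01 + 9.97 = 11.98 million (jobless and actively searching, or on temporary layoff).
Labor force = 189.95 + 11.98 = 201.93 million.
Not in labor force = 41.09 + 22.54 + 1.93 = 65.56 million (those not working and not actively searching are outside the labor force — including those who want a job but have given up searching).
Civilian working-age population = 201.93 + 65.56 = 267.49 million.
Unemployment rate = 11.98 / 201.93 = 5.93%.
Labor force participation rate = 201.93 / 267.49 = 75.49%.

Unemployment rate ≈ 5.93%; labor force participation rate ≈ 75.49%.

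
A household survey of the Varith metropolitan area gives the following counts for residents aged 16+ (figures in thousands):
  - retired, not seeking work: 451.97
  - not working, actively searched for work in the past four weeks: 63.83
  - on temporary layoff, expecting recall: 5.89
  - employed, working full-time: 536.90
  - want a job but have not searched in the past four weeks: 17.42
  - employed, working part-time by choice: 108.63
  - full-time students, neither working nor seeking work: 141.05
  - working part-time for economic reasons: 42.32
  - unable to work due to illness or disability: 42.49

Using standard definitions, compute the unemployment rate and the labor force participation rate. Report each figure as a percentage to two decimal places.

Employed = 536.90 + 108.63 + 42.32 = 687.85 thousand (anyone who worked, including part-time for economic reasons, counts as employed).
Unemployed = 63.83 + 5.89 = 69.72 thousand (jobless and actively searching, or on temporary layoff).
Labor force = 687.85 + 69.72 = 757.57 thousand.
Not in labor force = 451.97 + 17.42 + 141.05 + 42.49 = 652.93 thousand (those not working and not actively searching are outside the labor force — including those who want a job but have given up searching).
Civilian working-age population = 757.57 + 652.93 = 1,410.50 thousand.
Unemployment rate = 69.72 / 757.57 = 9.20%.
Labor force participation rate = 757.57 / 1,410.50 = 53.71%.

Unemployment rate ≈ 9.20%; labor force participation rate ≈ 53.71%.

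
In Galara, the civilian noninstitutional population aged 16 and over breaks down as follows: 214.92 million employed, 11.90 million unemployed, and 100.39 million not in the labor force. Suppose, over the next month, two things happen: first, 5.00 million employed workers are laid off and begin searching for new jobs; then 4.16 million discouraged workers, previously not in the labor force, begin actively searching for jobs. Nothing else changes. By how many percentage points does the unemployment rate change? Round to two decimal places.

The unemployment rate changes by +3.87 percentage points.

Initially, labor force = 214.92 + 11.90 = 226.82 million, so u = 11.90/226.82 = 5.25%.
After the first change, employed falls and unemployed rises by 5.00; labor force unchanged → E = 209.92, U = 16.90, labor force = 226.82 million.
After the second change, unemployed and labor force both rise by 4.16 → E = 209.92, U = 21.06, labor force = 230.98 million.
New unemployment rate = 21.06 / 230.98 = 9.12%.
Change = 9.12% − 5.25% = +3.87 percentage points.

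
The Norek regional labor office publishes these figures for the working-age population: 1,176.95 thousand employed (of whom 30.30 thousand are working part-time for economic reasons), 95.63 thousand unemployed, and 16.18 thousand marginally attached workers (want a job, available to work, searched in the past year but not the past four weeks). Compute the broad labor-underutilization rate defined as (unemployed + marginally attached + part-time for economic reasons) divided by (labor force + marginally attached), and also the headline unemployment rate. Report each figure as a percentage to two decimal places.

Labor force = 1,176.95 + 95.63 = 1,272.58 thousand.
Numerator = 95.63 + 16.18 + 30.30 = 142.11 thousand.
Denominator = 1,272.58 + 16.18 = 1,288.76 thousand.
Broad rate = 142.11 / 1,288.76 = 11.03%.
Headline unemployment rate = 95.63 / 1,272.58 = 7.51%.

Broad underutilization rate ≈ 11.03%; headline unemployment rate ≈ 7.51%.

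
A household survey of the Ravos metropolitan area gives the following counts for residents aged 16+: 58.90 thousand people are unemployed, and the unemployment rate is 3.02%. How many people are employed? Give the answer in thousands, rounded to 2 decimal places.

Labor force = U / u = 58.90 / 0.0302 ≈ 1,950.33 thousand.
Employed = labor force − unemployed = 1,950.33 − 58.90 = 1,891.43 thousand.

About 1,891.43 thousand are employed.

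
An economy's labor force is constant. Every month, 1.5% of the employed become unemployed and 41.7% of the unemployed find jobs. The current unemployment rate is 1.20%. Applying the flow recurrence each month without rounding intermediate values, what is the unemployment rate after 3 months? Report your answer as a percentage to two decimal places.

With a fixed labor force, u_{t+1} = u_t + s·(1−u_t) − f·u_t = u_t·(1−s−f) + s.
Here 1−s−f = 0.568 and s = 0.015.
u_1 = 0.012000 × 0.568 + 0.015 = 0.021816.
u_2 = 0.021816 × 0.568 + 0.015 = 0.027391.
u_3 = 0.027391 × 0.568 + 0.015 = 0.030558.

Unemployment rate after three months ≈ 3.06%.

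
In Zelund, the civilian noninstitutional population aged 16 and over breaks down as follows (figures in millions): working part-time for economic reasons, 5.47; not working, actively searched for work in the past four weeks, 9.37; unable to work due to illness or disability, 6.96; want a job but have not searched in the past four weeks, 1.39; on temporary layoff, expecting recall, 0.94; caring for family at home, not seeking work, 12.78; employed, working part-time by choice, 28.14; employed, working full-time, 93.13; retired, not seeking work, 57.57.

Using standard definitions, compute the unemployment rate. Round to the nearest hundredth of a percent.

Unemployment rate ≈ 7.52%.

Employed = 5.47 + 28.14 + 93.13 = 126.74 million (anyone who worked, including part-time for economic reasons, counts as employed).
Unemployed = 9.37 + 0.94 = 10.31 million (jobless and actively searching, or on temporary layoff).
Labor force = 126.74 + 10.31 = 137.05 million.
Unemployment rate = 10.31 / 137.05 = 7.52%.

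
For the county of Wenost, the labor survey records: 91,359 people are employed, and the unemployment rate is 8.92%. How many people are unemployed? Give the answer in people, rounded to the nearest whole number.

Let U be the number unemployed. The labor force is E + U, and U/(E+U) = 0.0892.
So U = 0.0892 × 91,359 / (1 − 0.0892) = 8149.22 / 0.9108 ≈ 8,947.

About 8,947 are unemployed.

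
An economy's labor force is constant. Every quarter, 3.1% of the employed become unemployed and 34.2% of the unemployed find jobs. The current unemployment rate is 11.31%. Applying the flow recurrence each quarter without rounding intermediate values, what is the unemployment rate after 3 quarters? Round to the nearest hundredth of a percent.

With a fixed labor force, u_{t+1} = u_t + s·(1−u_t) − f·u_t = u_t·(1−s−f) + s.
Here 1−s−f = 0.627 and s = 0.031.
u_1 = 0.113100 × 0.627 + 0.031 = 0.101914.
u_2 = 0.101914 × 0.627 + 0.031 = 0.094900.
u_3 = 0.094900 × 0.627 + 0.031 = 0.090502.

Unemployment rate after three quarters ≈ 9.05%.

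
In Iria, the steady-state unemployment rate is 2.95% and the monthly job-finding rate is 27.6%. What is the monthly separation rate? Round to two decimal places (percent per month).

Separation rate ≈ 0.84% per month.

From u* = s/(s+f): s = u·f/(1−u).
s = 0.0295 × 27.6 / (1 − 0.0295) = 0.8142 / 0.9705 ≈ 0.84% per month.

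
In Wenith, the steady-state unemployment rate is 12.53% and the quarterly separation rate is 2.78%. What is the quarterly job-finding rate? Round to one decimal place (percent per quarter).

Job-finding rate ≈ 19.4% per quarter.

From u* = s/(s+f): f = s·(1−u)/u.
f = 2.78 × (1 − 0.1253) / 0.1253 = 2.4317 / 0.1253 ≈ 19.4% per quarter.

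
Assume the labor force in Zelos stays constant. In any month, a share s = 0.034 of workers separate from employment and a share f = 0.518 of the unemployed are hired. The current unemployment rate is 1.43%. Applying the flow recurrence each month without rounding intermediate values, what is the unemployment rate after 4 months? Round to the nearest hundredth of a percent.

Unemployment rate after four months ≈ 5.97%.

With a fixed labor force, u_{t+1} = u_t + s·(1−u_t) − f·u_t = u_t·(1−s−f) + s.
Here 1−s−f = 0.448 and s = 0.034.
u_1 = 0.014300 × 0.448 + 0.034 = 0.040406.
u_2 = 0.040406 × 0.448 + 0.034 = 0.052102.
u_3 = 0.052102 × 0.448 + 0.034 = 0.057342.
u_4 = 0.057342 × 0.448 + 0.034 = 0.059689.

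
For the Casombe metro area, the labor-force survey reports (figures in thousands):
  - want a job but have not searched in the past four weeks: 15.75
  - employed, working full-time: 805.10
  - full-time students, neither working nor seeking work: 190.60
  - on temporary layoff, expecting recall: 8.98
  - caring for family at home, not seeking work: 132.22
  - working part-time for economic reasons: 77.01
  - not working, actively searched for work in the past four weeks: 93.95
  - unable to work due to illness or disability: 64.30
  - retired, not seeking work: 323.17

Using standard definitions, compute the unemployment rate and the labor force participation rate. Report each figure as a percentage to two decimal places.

Unemployment rate ≈ 10.45%; labor force participation rate ≈ 57.57%.

Employed = 805.10 + 77.01 = 882.11 thousand (anyone who worked, including part-time for economic reasons, counts as employed).
Unemployed = 8.98 + 93.95 = 102.93 thousand (jobless and actively searching, or on temporary layoff).
Labor force = 882.11 + 102.93 = 985.04 thousand.
Not in labor force = 15.75 + 190.60 + 132.22 + 64.30 + 323.17 = 726.04 thousand (those not working and not actively searching are outside the labor force — including those who want a job but have given up searching).
Civilian working-age population = 985.04 + 726.04 = 1,711.08 thousand.
Unemployment rate = 102.93 / 985.04 = 10.45%.
Labor force participation rate = 985.04 / 1,711.08 = 57.57%.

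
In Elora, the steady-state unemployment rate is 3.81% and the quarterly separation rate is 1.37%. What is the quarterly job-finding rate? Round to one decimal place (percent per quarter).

From u* = s/(s+f): f = s·(1−u)/u.
f = 1.37 × (1 − 0.0381) / 0.0381 = 1.3178 / 0.0381 ≈ 34.6% per quarter.

Job-finding rate ≈ 34.6% per quarter.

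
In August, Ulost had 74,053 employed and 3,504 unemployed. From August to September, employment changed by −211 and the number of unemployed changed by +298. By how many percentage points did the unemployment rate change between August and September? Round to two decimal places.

August: labor force = 74,053 + 3,504 = 77,557; u = 3,504/77,557 = 4.52%.
September: labor force = 73,842 + 3,802 = 77,644; u = 3,802/77,644 = 4.90%.
Change = 4.90% − 4.52% = +0.38 pp.

The unemployment rate changed by +0.38 percentage points.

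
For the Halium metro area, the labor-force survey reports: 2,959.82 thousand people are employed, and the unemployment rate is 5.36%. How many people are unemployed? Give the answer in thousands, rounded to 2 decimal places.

About 167.63 thousand are unemployed.

Let U be the number unemployed. The labor force is E + U, and U/(E+U) = 0.0536.
So U = 0.0536 × 2,959.82 / (1 − 0.0536) = 158.6464 / 0.9464 ≈ 167.63 thousand.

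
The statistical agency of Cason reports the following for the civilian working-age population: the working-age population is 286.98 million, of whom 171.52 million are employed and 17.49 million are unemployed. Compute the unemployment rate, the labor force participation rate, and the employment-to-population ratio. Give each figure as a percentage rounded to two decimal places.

Unemployment rate ≈ 9.25%; labor force participation rate ≈ 65.86%; employment-population ratio ≈ 59.77%.

Labor force = employed + unemployed = 171.52 + 17.49 = 189.01 million.
Unemployment rate = 17.49 / 189.01 = 9.25%.
Labor force participation rate = 189.01 / 286.98 = 65.86%.
Employment-population ratio = 171.52 / 286.98 = 59.77%.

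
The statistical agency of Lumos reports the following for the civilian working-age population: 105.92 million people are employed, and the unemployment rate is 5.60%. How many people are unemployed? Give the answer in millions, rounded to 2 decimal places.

Let U be the number unemployed. The labor force is E + U, and U/(E+U) = 0.0560.
So U = 0.0560 × 105.92 / (1 − 0.0560) = 5.9315 / 0.9440 ≈ 6.28 million.

About 6.28 million are unemployed.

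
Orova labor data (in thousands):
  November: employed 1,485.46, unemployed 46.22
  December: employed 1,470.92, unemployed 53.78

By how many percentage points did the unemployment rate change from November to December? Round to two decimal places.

November: labor force = 1,485.46 + 46.22 = 1,531.68; u = 46.22/1,531.68 = 3.02%.
December: labor force = 1,470.92 + 53.78 = 1,524.70; u = 53.78/1,524.70 = 3.53%.
Change = 3.53% − 3.02% = +0.51 pp.

The unemployment rate changed by +0.51 percentage points.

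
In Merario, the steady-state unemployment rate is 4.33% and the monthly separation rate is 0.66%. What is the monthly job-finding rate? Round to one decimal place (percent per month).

From u* = s/(s+f): f = s·(1−u)/u.
f = 0.66 × (1 − 0.0433) / 0.0433 = 0.6314 / 0.0433 ≈ 14.6% per month.

Job-finding rate ≈ 14.6% per month.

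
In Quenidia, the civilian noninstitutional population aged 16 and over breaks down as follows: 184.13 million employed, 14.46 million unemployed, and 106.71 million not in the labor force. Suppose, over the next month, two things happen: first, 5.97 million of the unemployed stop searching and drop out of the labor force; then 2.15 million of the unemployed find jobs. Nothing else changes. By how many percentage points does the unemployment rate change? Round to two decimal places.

The unemployment rate changes by −3.99 percentage points.

Initially, labor force = 184.13 + 14.46 = 198.59 million, so u = 14.46/198.59 = 7.28%.
After the first change, unemployed and labor force both fall by 5.97 → E = 184.13, U = 8.49, labor force = 192.62 million.
After the second change, unemployed falls and employed rises by 2.15; labor force unchanged → E = 186.28, U = 6.34, labor force = 192.62 million.
New unemployment rate = 6.34 / 192.62 = 3.29%.
Change = 3.29% − 7.28% = −3.99 percentage points.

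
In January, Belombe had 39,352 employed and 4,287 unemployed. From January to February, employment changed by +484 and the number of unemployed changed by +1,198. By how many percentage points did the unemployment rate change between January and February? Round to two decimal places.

January: labor force = 39,352 + 4,287 = 43,639; u = 4,287/43,639 = 9.82%.
February: labor force = 39,836 + 5,485 = 45,321; u = 5,485/45,321 = 12.10%.
Change = 12.10% − 9.82% = +2.28 pp.

The unemployment rate changed by +2.28 percentage points.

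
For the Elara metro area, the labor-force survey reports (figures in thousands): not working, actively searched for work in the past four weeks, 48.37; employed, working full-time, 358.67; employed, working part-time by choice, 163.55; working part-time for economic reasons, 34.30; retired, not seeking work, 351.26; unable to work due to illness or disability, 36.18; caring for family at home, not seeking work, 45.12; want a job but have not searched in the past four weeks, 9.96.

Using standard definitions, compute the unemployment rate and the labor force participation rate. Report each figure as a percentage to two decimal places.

Unemployment rate ≈ 8.00%; labor force participation rate ≈ 57.75%.

Employed = 358.67 + 163.55 + 34.30 = 556.52 thousand (anyone who worked, including part-time for economic reasons, counts as employed).
Unemployed = 48.37 thousand.
Labor force = 556.52 + 48.37 = 604.89 thousand.
Not in labor force = 351.26 + 36.18 + 45.12 + 9.96 = 442.52 thousand (those not working and not actively searching are outside the labor force — including those who want a job but have given up searching).
Civilian working-age population = 604.89 + 442.52 = 1,047.41 thousand.
Unemployment rate = 48.37 / 604.89 = 8.00%.
Labor force participation rate = 604.89 / 1,047.41 = 57.75%.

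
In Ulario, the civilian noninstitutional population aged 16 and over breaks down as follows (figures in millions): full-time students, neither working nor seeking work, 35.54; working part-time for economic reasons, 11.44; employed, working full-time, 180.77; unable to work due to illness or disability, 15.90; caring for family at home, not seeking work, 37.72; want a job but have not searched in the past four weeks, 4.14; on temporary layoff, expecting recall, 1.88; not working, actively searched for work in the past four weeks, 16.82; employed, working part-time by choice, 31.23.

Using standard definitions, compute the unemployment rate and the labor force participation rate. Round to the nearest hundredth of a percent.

Employed = 11.44 + 180.77 + 31.23 = 223.44 million (anyone who worked, including part-time for economic reasons, counts as employed).
Unemployed = 1.88 + 16.82 = 18.70 million (jobless and actively searching, or on temporary layoff).
Labor force = 223.44 + 18.70 = 242.14 million.
Not in labor force = 35.54 + 15.90 + 37.72 + 4.14 = 93.30 million (those not working and not actively searching are outside the labor force — including those who want a job but have given up searching).
Civilian working-age population = 242.14 + 93.30 = 335.44 million.
Unemployment rate = 18.70 / 242.14 = 7.72%.
Labor force participation rate = 242.14 / 335.44 = 72.19%.

Unemployment rate ≈ 7.72%; labor force participation rate ≈ 72.19%.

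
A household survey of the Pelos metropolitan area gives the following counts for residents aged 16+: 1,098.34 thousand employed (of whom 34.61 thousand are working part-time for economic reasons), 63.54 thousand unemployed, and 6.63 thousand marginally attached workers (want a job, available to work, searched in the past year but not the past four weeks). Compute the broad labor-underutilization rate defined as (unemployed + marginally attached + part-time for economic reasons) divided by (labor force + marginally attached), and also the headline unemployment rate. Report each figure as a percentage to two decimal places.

Broad underutilization rate ≈ 8.97%; headline unemployment rate ≈ 5.47%.

Labor force = 1,098.34 + 63.54 = 1,161.88 thousand.
Numerator = 63.54 + 6.63 + 34.61 = 104.78 thousand.
Denominator = 1,161.88 + 6.63 = 1,168.51 thousand.
Broad rate = 104.78 / 1,168.51 = 8.97%.
Headline unemployment rate = 63.54 / 1,161.88 = 5.47%.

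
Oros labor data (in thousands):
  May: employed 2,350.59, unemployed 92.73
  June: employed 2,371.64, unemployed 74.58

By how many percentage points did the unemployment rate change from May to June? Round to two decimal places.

The unemployment rate changed by −0.75 percentage points.

May: labor force = 2,350.59 + 92.73 = 2,443.32; u = 92.73/2,443.32 = 3.80%.
June: labor force = 2,371.64 + 74.58 = 2,446.22; u = 74.58/2,446.22 = 3.05%.
Change = 3.05% − 3.80% = −0.75 pp.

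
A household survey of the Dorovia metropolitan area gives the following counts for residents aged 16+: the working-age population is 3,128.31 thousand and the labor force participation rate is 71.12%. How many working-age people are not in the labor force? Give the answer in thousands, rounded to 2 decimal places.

Share not in the labor force = 1 − 0.7112 = 0.2888.
Not in labor force = 0.2888 × 3,128.31 ≈ 903.46 thousand.

About 903.46 thousand are not in the labor force.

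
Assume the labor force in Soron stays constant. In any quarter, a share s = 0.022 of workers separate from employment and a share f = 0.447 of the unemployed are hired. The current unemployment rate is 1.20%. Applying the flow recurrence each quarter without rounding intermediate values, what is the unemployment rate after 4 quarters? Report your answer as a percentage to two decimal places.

Unemployment rate after four quarters ≈ 4.41%.

With a fixed labor force, u_{t+1} = u_t + s·(1−u_t) − f·u_t = u_t·(1−s−f) + s.
Here 1−s−f = 0.531 and s = 0.022.
u_1 = 0.012000 × 0.531 + 0.022 = 0.028372.
u_2 = 0.028372 × 0.531 + 0.022 = 0.037066.
u_3 = 0.037066 × 0.531 + 0.022 = 0.041682.
u_4 = 0.041682 × 0.531 + 0.022 = 0.044133.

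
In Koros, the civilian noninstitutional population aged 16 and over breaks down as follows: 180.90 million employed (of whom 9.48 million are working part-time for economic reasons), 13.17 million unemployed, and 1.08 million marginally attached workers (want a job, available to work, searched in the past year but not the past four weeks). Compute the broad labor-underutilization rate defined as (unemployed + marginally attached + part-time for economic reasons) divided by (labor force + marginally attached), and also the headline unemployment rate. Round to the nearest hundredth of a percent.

Labor force = 180.90 + 13.17 = 194.07 million.
Numerator = 13.17 + 1.08 + 9.48 = 23.73 million.
Denominator = 194.07 + 1.08 = 195.15 million.
Broad rate = 23.73 / 195.15 = 12.16%.
Headline unemployment rate = 13.17 / 194.07 = 6.79%.

Broad underutilization rate ≈ 12.16%; headline unemployment rate ≈ 6.79%.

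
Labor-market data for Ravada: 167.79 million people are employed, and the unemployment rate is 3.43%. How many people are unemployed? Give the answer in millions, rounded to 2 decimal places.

About 5.96 million are unemployed.

Let U be the number unemployed. The labor force is E + U, and U/(E+U) = 0.0343.
So U = 0.0343 × 167.79 / (1 − 0.0343) = 5.7552 / 0.9657 ≈ 5.96 million.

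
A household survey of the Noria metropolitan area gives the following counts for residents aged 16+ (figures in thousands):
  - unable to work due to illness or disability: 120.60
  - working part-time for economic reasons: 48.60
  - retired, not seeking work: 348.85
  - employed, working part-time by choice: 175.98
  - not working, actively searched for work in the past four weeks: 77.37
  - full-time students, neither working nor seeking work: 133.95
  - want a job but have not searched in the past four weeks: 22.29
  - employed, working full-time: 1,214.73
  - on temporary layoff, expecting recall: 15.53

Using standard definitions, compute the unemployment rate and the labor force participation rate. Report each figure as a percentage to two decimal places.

Employed = 48.60 + 175.98 + 1,214.73 = 1,439.31 thousand (anyone who worked, including part-time for economic reasons, counts as employed).
Unemployed = 77.37 + 15.53 = 92.90 thousand (jobless and actively searching, or on temporary layoff).
Labor force = 1,439.31 + 92.90 = 1,532.21 thousand.
Not in labor force = 120.60 + 348.85 + 133.95 + 22.29 = 625.69 thousand (those not working and not actively searching are outside the labor force — including those who want a job but have given up searching).
Civilian working-age population = 1,532.21 + 625.69 = 2,157.90 thousand.
Unemployment rate = 92.90 / 1,532.21 = 6.06%.
Labor force participation rate = 1,532.21 / 2,157.90 = 71.00%.

Unemployment rate ≈ 6.06%; labor force participation rate ≈ 71.00%.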